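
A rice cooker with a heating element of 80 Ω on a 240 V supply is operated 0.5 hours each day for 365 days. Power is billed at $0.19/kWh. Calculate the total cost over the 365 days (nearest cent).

$24.97

Power = V²/R = 240²/80 = 720 W = 0.72 kW
Runtime = 0.5 h/day × 365 days = 182.5 h
Energy = 0.72 kW × 182.5 h = 131.4 kWh
Cost = 131.4 kWh × $0.19/kWh = $24.97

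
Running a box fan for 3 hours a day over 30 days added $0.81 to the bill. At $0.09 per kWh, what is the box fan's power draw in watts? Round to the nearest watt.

Energy = $0.81 ÷ $0.09/kWh = 9 kWh
Runtime = 3 h/day × 30 days = 90 h
Power = 9 kWh ÷ 90 h = 0.1 kW = 100 W

100 W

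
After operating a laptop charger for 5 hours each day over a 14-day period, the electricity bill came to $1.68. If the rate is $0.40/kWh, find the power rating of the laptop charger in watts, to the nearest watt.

Energy = $1.68 ÷ $0.40/kWh = 4.2 kWh
Runtime = 5 h/day × 14 days = 70 h
Power = 4.2 kWh ÷ 70 h = 0.06 kW = 60 W

60 W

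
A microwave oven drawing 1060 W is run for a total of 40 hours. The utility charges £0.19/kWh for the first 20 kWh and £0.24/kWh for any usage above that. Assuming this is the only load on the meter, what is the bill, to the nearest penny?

£9.18

Energy = 1.06 kW × 40 h = 42.4 kWh
Tier 1 (0–20 kWh): 20 × £0.19 = £3.8
Above 20 kWh: 22.4 × £0.24 = £5.376
Bill = £9.18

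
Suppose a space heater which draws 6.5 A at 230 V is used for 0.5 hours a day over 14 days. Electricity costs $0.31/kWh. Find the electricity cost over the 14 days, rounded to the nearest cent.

Power = 6.5 A × 230 V = 1495 W = 1.495 kW
Runtime = 0.5 h/day × 14 days = 7 h
Energy = 1.495 kW × 7 h = 10.465 kWh
Cost = 10.465 kWh × $0.31/kWh = $3.24

$3.24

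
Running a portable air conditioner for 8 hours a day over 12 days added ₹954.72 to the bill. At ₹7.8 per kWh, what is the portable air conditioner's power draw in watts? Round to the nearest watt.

Energy = ₹954.72 ÷ ₹7.8/kWh = 122.4 kWh
Runtime = 8 h/day × 12 days = 96 h
Power = 122.4 kWh ÷ 96 h = 1.275 kW = 1275 W

1275 W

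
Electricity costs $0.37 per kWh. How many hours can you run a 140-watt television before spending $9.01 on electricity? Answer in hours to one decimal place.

Energy available = $9.01 ÷ $0.37/kWh = 24.3514 kWh
Hours = 24.3514 kWh ÷ 0.14 kW = 173.9 h

173.9 h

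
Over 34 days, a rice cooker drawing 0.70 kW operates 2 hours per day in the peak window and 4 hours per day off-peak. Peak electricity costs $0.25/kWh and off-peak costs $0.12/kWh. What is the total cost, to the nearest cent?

Peak energy = 0.7 kW × 2 h × 34 = 47.6 kWh
Off-peak energy = 0.7 kW × 4 h × 34 = 95.2 kWh
Cost = 47.6 × $0.25 + 95.2 × $0.12 = $11.9 + $11.424 = $23.32

$23.32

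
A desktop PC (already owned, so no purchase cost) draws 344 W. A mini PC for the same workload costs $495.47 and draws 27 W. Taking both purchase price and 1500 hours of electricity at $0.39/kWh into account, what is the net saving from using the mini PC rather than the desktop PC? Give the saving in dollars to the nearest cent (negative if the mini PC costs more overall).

desktop PC: $0.00 + (344/1000) kW × 1500 h × $0.39 = $0.00 + $201.24 = $201.24
mini PC: $495.47 + (27/1000) kW × 1500 h × $0.39 = $495.47 + $15.795 = $511.265
Saving = $201.24 − $511.265 = −$310.025 → -$310.03

-$310.03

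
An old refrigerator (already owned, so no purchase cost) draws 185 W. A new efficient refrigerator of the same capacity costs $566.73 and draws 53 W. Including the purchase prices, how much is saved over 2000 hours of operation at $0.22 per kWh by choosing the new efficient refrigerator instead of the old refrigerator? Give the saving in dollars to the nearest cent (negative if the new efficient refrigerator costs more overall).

old refrigerator: $0.00 + (185/1000) kW × 2000 h × $0.22 = $0.00 + $81.4 = $81.4
new efficient refrigerator: $566.73 + (53/1000) kW × 2000 h × $0.22 = $566.73 + $23.32 = $590.05
Saving = $81.4 − $590.05 = −$508.65

-$508.65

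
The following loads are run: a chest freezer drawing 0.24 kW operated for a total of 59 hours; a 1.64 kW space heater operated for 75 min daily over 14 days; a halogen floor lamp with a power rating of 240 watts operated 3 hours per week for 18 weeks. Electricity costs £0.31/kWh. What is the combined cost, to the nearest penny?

chest freezer: 0.24 kW × 59 h = 14.16 kWh
space heater: Runtime = 75 min × 14 = 1050 min = 17.5 h
space heater: 1.64 kW × 17.5 h = 28.7 kWh
halogen floor lamp: Runtime = 3 h/week × 18 weeks = 54 h
halogen floor lamp: 0.24 kW × 54 h = 12.96 kWh
Total energy = 55.82 kWh
Cost = 55.82 × £0.31 = £17.30

£17.30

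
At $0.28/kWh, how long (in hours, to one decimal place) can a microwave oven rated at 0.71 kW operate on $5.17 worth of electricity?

Energy available = $5.17 ÷ $0.28/kWh = 18.4643 kWh
Hours = 18.4643 kWh ÷ 0.71 kW = 26.0 h

26.0 h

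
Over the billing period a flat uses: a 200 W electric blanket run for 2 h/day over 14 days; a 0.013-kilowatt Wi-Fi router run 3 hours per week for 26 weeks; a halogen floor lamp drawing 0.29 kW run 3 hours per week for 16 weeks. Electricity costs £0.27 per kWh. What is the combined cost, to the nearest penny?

£5.54

electric blanket: Runtime = 2 h/day × 14 days = 28 h
electric blanket: 0.2 kW × 28 h = 5.6 kWh
Wi-Fi router: Runtime = 3 h/week × 26 weeks = 78 h
Wi-Fi router: 0.013 kW × 78 h = 1.014 kWh
halogen floor lamp: Runtime = 3 h/week × 16 weeks = 48 h
halogen floor lamp: 0.29 kW × 48 h = 13.92 kWh
Total energy = 20.534 kWh
Cost = 20.534 × £0.27 = £5.54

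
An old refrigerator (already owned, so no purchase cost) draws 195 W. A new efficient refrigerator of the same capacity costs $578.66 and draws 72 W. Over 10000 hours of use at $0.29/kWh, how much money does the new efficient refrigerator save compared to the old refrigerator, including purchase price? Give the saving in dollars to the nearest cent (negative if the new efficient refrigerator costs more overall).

old refrigerator: $0.00 + (195/1000) kW × 10000 h × $0.29 = $0.00 + $565.5 = $565.5
new efficient refrigerator: $578.66 + (72/1000) kW × 10000 h × $0.29 = $578.66 + $208.8 = $787.46
Saving = $565.5 − $787.46 = −$221.96

-$221.96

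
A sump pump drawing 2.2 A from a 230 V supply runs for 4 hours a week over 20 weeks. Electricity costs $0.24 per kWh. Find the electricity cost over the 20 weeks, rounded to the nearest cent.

Power = 2.2 A × 230 V = 506 W = 0.506 kW
Runtime = 4 h/week × 20 weeks = 80 h
Energy = 0.506 kW × 80 h = 40.48 kWh
Cost = 40.48 kWh × $0.24/kWh = $9.72

$9.72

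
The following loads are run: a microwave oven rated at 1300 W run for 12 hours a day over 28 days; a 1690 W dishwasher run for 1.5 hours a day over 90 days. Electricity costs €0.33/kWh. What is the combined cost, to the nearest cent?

microwave oven: Runtime = 12 h/day × 28 days = 336 h
microwave oven: 1.3 kW × 336 h = 436.8 kWh
dishwasher: Runtime = 1.5 h/day × 90 days = 135 h
dishwasher: 1.69 kW × 135 h = 228.15 kWh
Total energy = 664.95 kWh
Cost = 664.95 × €0.33 = €219.43

€219.43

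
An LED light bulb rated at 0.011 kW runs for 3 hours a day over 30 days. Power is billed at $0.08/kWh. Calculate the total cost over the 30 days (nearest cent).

Runtime = 3 h/day × 30 days = 90 h
Energy = 0.011 kW × 90 h = 0.99 kWh
Cost = 0.99 kWh × $0.08/kWh = $0.08

$0.08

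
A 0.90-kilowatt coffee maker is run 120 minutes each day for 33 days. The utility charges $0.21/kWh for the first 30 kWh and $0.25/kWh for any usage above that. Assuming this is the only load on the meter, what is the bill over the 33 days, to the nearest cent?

$13.65

Runtime = 120 min × 33 = 3960 min = 66 h
Energy = 0.9 kW × 66 h = 59.4 kWh
Tier 1 (0–30 kWh): 30 × $0.21 = $6.3
Above 30 kWh: 29.4 × $0.25 = $7.35
Bill = $13.65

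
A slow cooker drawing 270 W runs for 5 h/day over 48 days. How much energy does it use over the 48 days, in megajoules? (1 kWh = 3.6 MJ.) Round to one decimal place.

Runtime = 5 h/day × 48 days = 240 h
Energy = 0.27 kW × 240 h = 64.8 kWh
= 64.8 × 3.6 MJ = 233.3 MJ

233.3 MJ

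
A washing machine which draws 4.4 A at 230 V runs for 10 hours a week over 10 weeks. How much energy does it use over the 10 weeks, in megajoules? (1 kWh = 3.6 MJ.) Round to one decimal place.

364.3 MJ

Power = 4.4 A × 230 V = 1012 W = 1.012 kW
Runtime = 10 h/week × 10 weeks = 100 h
Energy = 1.012 kW × 100 h = 101.2 kWh
= 101.2 × 3.6 MJ = 364.3 MJ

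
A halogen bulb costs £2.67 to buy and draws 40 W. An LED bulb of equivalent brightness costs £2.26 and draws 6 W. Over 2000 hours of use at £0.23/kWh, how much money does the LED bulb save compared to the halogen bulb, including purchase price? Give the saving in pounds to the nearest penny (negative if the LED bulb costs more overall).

halogen bulb: £2.67 + (40/1000) kW × 2000 h × £0.23 = £2.67 + £18.4 = £21.07
LED bulb: £2.26 + (6/1000) kW × 2000 h × £0.23 = £2.26 + £2.76 = £5.02
Saving = £21.07 − £5.02 = £16.05

£16.05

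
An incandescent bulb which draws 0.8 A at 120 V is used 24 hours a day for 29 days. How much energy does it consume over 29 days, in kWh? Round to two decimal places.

Power = 0.8 A × 120 V = 96 W = 0.096 kW
Runtime = 24 h × 29 = 696 h
Energy = 0.096 kW × 696 h = 66.816 kWh ≈ 66.82 kWh

66.82 kWh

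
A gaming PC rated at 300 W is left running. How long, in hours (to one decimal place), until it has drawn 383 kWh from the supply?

Hours = 383 kWh ÷ 0.3 kW = 1276.7 h

1276.7 h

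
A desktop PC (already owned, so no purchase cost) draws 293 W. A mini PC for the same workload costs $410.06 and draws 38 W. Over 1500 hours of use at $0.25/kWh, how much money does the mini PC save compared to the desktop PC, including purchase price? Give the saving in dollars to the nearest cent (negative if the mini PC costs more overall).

desktop PC: $0.00 + (293/1000) kW × 1500 h × $0.25 = $0.00 + $109.875 = $109.875
mini PC: $410.06 + (38/1000) kW × 1500 h × $0.25 = $410.06 + $14.25 = $424.31
Saving = $109.875 − $424.31 = −$314.435 → -$314.44

-$314.44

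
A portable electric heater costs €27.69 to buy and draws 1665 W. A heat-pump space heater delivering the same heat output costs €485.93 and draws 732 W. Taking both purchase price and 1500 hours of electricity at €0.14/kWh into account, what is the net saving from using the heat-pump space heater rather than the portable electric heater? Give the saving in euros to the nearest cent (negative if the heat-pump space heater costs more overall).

portable electric heater: €27.69 + (1665/1000) kW × 1500 h × €0.14 = €27.69 + €349.65 = €377.34
heat-pump space heater: €485.93 + (732/1000) kW × 1500 h × €0.14 = €485.93 + €153.72 = €639.65
Saving = €377.34 − €639.65 = −€262.31

-€262.31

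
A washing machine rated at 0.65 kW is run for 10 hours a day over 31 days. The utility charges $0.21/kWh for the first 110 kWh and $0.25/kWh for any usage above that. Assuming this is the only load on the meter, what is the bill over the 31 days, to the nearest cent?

$45.98

Runtime = 10 h/day × 31 days = 310 h
Energy = 0.65 kW × 310 h = 201.5 kWh
Tier 1 (0–110 kWh): 110 × $0.21 = $23.1
Above 110 kWh: 91.5 × $0.25 = $22.875
Bill = $45.98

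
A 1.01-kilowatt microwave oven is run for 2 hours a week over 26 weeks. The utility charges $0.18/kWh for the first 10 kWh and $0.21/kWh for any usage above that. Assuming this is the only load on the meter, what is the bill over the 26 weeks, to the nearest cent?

Runtime = 2 h/week × 26 weeks = 52 h
Energy = 1.01 kW × 52 h = 52.52 kWh
Tier 1 (0–10 kWh): 10 × $0.18 = $1.8
Above 10 kWh: 42.52 × $0.21 = $8.9292
Bill = $10.73

$10.73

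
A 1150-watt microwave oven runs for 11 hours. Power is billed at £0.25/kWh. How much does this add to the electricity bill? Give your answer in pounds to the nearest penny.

£3.16

Energy = 1.15 kW × 11 h = 12.65 kWh
Cost = 12.65 kWh × £0.25/kWh = £3.16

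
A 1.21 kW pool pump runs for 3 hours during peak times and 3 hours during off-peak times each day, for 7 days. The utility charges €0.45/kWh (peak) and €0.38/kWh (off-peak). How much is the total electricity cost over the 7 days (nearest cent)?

€21.09

Peak energy = 1.21 kW × 3 h × 7 = 25.41 kWh
Off-peak energy = 1.21 kW × 3 h × 7 = 25.41 kWh
Cost = 25.41 × €0.45 + 25.41 × €0.38 = €11.4345 + €9.6558 = €21.09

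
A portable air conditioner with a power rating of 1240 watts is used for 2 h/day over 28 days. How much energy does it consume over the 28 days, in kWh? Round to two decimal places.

Runtime = 2 h/day × 28 days = 56 h
Energy = 1.24 kW × 56 h = 69.44 kWh

69.44 kWh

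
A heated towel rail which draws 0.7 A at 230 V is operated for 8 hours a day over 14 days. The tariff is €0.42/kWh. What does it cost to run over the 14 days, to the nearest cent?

Power = 0.7 A × 230 V = 161 W = 0.161 kW
Runtime = 8 h/day × 14 days = 112 h
Energy = 0.161 kW × 112 h = 18.032 kWh
Cost = 18.032 kWh × €0.42/kWh = €7.57

€7.57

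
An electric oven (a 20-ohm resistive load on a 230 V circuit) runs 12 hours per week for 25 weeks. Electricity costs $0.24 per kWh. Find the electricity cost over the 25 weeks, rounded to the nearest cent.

$190.44

Power = V²/R = 230²/20 = 2645 W = 2.645 kW
Runtime = 12 h/week × 25 weeks = 300 h
Energy = 2.645 kW × 300 h = 793.5 kWh
Cost = 793.5 kWh × $0.24/kWh = $190.44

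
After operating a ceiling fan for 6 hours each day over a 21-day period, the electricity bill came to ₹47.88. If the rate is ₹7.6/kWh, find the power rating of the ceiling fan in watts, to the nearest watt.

50 W

Energy = ₹47.88 ÷ ₹7.6/kWh = 6.3 kWh
Runtime = 6 h/day × 21 days = 126 h
Power = 6.3 kWh ÷ 126 h = 0.05 kW = 50 W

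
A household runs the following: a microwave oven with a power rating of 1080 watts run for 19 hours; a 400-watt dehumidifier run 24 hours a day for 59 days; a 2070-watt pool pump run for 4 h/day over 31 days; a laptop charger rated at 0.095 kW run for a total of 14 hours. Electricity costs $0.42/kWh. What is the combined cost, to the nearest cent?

$354.87

microwave oven: 1.08 kW × 19 h = 20.52 kWh
dehumidifier: Runtime = 24 h × 59 = 1416 h
dehumidifier: 0.4 kW × 1416 h = 566.4 kWh
pool pump: Runtime = 4 h/day × 31 days = 124 h
pool pump: 2.07 kW × 124 h = 256.68 kWh
laptop charger: 0.095 kW × 14 h = 1.33 kWh
Total energy = 844.93 kWh
Cost = 844.93 × $0.42 = $354.87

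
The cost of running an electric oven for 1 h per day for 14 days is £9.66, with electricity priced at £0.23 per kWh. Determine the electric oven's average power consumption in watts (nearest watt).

3000 W

Energy = £9.66 ÷ £0.23/kWh = 42 kWh
Runtime = 1 h/day × 14 days = 14 h
Power = 42 kWh ÷ 14 h = 3 kW = 3000 W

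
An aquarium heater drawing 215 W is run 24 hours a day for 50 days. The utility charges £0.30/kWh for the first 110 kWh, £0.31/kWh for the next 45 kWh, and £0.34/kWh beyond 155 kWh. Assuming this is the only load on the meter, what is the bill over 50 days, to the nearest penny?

£81.97

Runtime = 24 h × 50 = 1200 h
Energy = 0.215 kW × 1200 h = 258 kWh
Tier 1 (0–110 kWh): 110 × £0.30 = £33
Tier 2 (110–155 kWh): 45 × £0.31 = £13.95
Above 155 kWh: 103 × £0.34 = £35.02
Bill = £81.97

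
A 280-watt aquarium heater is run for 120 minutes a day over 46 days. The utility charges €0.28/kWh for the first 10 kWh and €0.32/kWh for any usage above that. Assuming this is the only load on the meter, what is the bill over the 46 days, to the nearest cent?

€7.84

Runtime = 120 min × 46 = 5520 min = 92 h
Energy = 0.28 kW × 92 h = 25.76 kWh
Tier 1 (0–10 kWh): 10 × €0.28 = €2.8
Above 10 kWh: 15.76 × €0.32 = €5.0432
Bill = €7.84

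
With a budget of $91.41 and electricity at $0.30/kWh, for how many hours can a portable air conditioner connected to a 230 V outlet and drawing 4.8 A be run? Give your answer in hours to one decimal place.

Power = 4.8 A × 230 V = 1104 W = 1.104 kW
Energy available = $91.41 ÷ $0.30/kWh = 304.7 kWh
Hours = 304.7 kWh ÷ 1.104 kW = 276.0 h

276.0 h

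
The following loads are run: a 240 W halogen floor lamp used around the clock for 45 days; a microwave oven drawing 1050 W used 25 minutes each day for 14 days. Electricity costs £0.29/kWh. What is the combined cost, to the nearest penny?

£76.94

halogen floor lamp: Runtime = 24 h × 45 = 1080 h
halogen floor lamp: 0.24 kW × 1080 h = 259.2 kWh
microwave oven: Runtime = 25 min × 14 = 350 min = 5.833333… h
microwave oven: 1.05 kW × 5.833333… h = 6.125 kWh
Total energy = 265.325 kWh
Cost = 265.325 × £0.29 = £76.94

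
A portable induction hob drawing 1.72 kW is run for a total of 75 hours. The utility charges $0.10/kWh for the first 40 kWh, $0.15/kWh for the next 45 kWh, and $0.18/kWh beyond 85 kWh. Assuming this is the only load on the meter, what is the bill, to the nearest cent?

Energy = 1.72 kW × 75 h = 129 kWh
Tier 1 (0–40 kWh): 40 × $0.10 = $4
Tier 2 (40–85 kWh): 45 × $0.15 = $6.75
Above 85 kWh: 44 × $0.18 = $7.92
Bill = $18.67

$18.67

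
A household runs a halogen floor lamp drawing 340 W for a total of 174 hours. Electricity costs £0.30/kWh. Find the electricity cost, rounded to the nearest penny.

£17.75

Energy = 0.34 kW × 174 h = 59.16 kWh
Cost = 59.16 kWh × £0.30/kWh = £17.75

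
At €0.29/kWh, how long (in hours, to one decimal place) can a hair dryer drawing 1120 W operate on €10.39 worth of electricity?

Energy available = €10.39 ÷ €0.29/kWh = 35.8276 kWh
Hours = 35.8276 kWh ÷ 1.12 kW = 32.0 h

32.0 h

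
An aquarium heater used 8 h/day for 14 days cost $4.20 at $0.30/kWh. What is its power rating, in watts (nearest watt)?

Energy = $4.20 ÷ $0.30/kWh = 14 kWh
Runtime = 8 h/day × 14 days = 112 h
Power = 14 kWh ÷ 112 h = 0.125 kW = 125 W

125 W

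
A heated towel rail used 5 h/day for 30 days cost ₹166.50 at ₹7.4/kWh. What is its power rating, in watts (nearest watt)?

150 W

Energy = ₹166.50 ÷ ₹7.4/kWh = 22.5 kWh
Runtime = 5 h/day × 30 days = 150 h
Power = 22.5 kWh ÷ 150 h = 0.15 kW = 150 W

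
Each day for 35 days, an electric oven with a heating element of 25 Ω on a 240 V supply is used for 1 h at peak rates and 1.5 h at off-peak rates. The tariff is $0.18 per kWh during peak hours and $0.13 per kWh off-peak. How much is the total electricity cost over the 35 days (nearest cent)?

Power = V²/R = 240²/25 = 2304 W = 2.304 kW
Peak energy = 2.304 kW × 1 h × 35 = 80.64 kWh
Off-peak energy = 2.304 kW × 1.5 h × 35 = 120.96 kWh
Cost = 80.64 × $0.18 + 120.96 × $0.13 = $14.5152 + $15.7248 = $30.24

$30.24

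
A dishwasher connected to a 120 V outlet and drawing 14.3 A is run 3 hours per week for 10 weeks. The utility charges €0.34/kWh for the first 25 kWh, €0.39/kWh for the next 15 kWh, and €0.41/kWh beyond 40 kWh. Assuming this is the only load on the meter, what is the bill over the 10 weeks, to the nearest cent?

€19.06

Power = 14.3 A × 120 V = 1716 W = 1.716 kW
Runtime = 3 h/week × 10 weeks = 30 h
Energy = 1.716 kW × 30 h = 51.48 kWh
Tier 1 (0–25 kWh): 25 × €0.34 = €8.5
Tier 2 (25–40 kWh): 15 × €0.39 = €5.85
Above 40 kWh: 11.48 × €0.41 = €4.7068
Bill = €19.06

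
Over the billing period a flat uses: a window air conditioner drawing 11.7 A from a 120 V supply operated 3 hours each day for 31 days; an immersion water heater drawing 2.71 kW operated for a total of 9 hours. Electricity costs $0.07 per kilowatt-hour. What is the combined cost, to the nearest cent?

window air conditioner: Power = 11.7 A × 120 V = 1404 W = 1.404 kW
window air conditioner: Runtime = 3 h/day × 31 days = 93 h
window air conditioner: 1.404 kW × 93 h = 130.572 kWh
immersion water heater: 2.71 kW × 9 h = 24.39 kWh
Total energy = 154.962 kWh
Cost = 154.962 × $0.07 = $10.85

$10.85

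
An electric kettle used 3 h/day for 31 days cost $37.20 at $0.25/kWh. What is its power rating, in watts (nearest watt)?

1600 W

Energy = $37.20 ÷ $0.25/kWh = 148.8 kWh
Runtime = 3 h/day × 31 days = 93 h
Power = 148.8 kWh ÷ 93 h = 1.6 kW = 1600 W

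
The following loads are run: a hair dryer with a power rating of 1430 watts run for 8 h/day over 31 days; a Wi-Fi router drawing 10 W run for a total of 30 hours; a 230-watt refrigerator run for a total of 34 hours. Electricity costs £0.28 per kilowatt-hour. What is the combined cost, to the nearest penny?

hair dryer: Runtime = 8 h/day × 31 days = 248 h
hair dryer: 1.43 kW × 248 h = 354.64 kWh
Wi-Fi router: 0.01 kW × 30 h = 0.3 kWh
refrigerator: 0.23 kW × 34 h = 7.82 kWh
Total energy = 362.76 kWh
Cost = 362.76 × £0.28 = £101.57

£101.57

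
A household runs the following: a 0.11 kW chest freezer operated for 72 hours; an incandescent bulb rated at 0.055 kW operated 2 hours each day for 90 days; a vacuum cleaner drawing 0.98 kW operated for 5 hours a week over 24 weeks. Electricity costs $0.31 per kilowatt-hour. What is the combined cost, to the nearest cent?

$41.98

chest freezer: 0.11 kW × 72 h = 7.92 kWh
incandescent bulb: Runtime = 2 h/day × 90 days = 180 h
incandescent bulb: 0.055 kW × 180 h = 9.9 kWh
vacuum cleaner: Runtime = 5 h/week × 24 weeks = 120 h
vacuum cleaner: 0.98 kW × 120 h = 117.6 kWh
Total energy = 135.42 kWh
Cost = 135.42 × $0.31 = $41.98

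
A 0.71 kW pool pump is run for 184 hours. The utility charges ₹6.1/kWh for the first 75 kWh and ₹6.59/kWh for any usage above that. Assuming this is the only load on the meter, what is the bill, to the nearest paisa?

₹824.17

Energy = 0.71 kW × 184 h = 130.64 kWh
Tier 1 (0–75 kWh): 75 × ₹6.1 = ₹457.5
Above 75 kWh: 55.64 × ₹6.59 = ₹366.6676
Bill = ₹824.17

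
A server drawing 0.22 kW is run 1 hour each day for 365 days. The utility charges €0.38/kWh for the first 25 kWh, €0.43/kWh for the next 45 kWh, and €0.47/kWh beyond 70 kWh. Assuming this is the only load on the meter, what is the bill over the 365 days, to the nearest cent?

Runtime = 1 h/day × 365 days = 365 h
Energy = 0.22 kW × 365 h = 80.3 kWh
Tier 1 (0–25 kWh): 25 × €0.38 = €9.5
Tier 2 (25–70 kWh): 45 × €0.43 = €19.35
Above 70 kWh: 10.3 × €0.47 = €4.841
Bill = €33.69

€33.69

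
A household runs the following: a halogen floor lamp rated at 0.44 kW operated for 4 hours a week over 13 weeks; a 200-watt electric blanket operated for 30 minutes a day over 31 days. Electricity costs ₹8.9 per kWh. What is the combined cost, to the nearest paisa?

halogen floor lamp: Runtime = 4 h/week × 13 weeks = 52 h
halogen floor lamp: 0.44 kW × 52 h = 22.88 kWh
electric blanket: Runtime = 30 min × 31 = 930 min = 15.5 h
electric blanket: 0.2 kW × 15.5 h = 3.1 kWh
Total energy = 25.98 kWh
Cost = 25.98 × ₹8.9 = ₹231.22

₹231.22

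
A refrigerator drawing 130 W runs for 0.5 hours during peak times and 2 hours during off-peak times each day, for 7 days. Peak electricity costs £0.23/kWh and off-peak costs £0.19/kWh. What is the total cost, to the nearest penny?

£0.45

Peak energy = 0.13 kW × 0.5 h × 7 = 0.455 kWh
Off-peak energy = 0.13 kW × 2 h × 7 = 1.82 kWh
Cost = 0.455 × £0.23 + 1.82 × £0.19 = £0.10465 + £0.3458 = £0.45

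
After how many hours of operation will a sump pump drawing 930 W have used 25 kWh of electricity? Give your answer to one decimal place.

Hours = 25 kWh ÷ 0.93 kW = 26.9 h

26.9 h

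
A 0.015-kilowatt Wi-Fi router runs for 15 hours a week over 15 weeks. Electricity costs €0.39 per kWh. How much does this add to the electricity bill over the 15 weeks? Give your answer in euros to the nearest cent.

€1.32

Runtime = 15 h/week × 15 weeks = 225 h
Energy = 0.015 kW × 225 h = 3.375 kWh
Cost = 3.375 kWh × €0.39/kWh = €1.32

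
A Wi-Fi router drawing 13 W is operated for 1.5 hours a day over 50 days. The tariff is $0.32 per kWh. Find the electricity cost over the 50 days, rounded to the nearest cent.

Runtime = 1.5 h/day × 50 days = 75 h
Energy = 0.013 kW × 75 h = 0.975 kWh
Cost = 0.975 kWh × $0.32/kWh = $0.31

$0.31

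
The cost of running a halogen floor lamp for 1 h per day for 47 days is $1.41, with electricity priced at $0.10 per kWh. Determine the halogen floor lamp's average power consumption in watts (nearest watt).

Energy = $1.41 ÷ $0.10/kWh = 14.1 kWh
Runtime = 1 h/day × 47 days = 47 h
Power = 14.1 kWh ÷ 47 h = 0.3 kW = 300 W

300 W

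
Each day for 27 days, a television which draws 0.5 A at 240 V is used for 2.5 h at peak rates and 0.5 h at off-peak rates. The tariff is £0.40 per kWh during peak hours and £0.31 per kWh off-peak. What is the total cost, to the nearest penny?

Power = 0.5 A × 240 V = 120 W = 0.12 kW
Peak energy = 0.12 kW × 2.5 h × 27 = 8.1 kWh
Off-peak energy = 0.12 kW × 0.5 h × 27 = 1.62 kWh
Cost = 8.1 × £0.40 + 1.62 × £0.31 = £3.24 + £0.5022 = £3.74

£3.74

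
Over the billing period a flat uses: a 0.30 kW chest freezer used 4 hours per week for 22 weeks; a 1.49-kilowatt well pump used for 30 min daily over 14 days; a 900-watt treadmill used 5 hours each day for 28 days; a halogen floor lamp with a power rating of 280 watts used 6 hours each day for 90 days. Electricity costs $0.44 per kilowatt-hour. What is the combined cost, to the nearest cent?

chest freezer: Runtime = 4 h/week × 22 weeks = 88 h
chest freezer: 0.3 kW × 88 h = 26.4 kWh
well pump: Runtime = 30 min × 14 = 420 min = 7 h
well pump: 1.49 kW × 7 h = 10.43 kWh
treadmill: Runtime = 5 h/day × 28 days = 140 h
treadmill: 0.9 kW × 140 h = 126 kWh
halogen floor lamp: Runtime = 6 h/day × 90 days = 540 h
halogen floor lamp: 0.28 kW × 540 h = 151.2 kWh
Total energy = 314.03 kWh
Cost = 314.03 × $0.44 = $138.17

$138.17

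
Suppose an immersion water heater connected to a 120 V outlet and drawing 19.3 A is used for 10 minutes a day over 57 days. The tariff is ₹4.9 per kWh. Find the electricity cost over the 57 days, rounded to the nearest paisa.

Power = 19.3 A × 120 V = 2316 W = 2.316 kW
Runtime = 10 min × 57 = 570 min = 9.5 h
Energy = 2.316 kW × 9.5 h = 22.002 kWh
Cost = 22.002 kWh × ₹4.9/kWh = ₹107.81

₹107.81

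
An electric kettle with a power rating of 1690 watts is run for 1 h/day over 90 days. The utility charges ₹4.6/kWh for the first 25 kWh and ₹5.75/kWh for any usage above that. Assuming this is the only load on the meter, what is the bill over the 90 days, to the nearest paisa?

₹845.83

Runtime = 1 h/day × 90 days = 90 h
Energy = 1.69 kW × 90 h = 152.1 kWh
Tier 1 (0–25 kWh): 25 × ₹4.6 = ₹115
Above 25 kWh: 127.1 × ₹5.75 = ₹730.825
Bill = ₹845.83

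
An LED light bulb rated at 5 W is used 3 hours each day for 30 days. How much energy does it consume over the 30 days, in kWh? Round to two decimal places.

0.45 kWh

Runtime = 3 h/day × 30 days = 90 h
Energy = 0.005 kW × 90 h = 0.45 kWh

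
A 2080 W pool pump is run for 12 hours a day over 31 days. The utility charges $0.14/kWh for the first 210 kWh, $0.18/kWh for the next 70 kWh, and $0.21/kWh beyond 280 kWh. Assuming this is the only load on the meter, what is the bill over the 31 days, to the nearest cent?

$145.69

Runtime = 12 h/day × 31 days = 372 h
Energy = 2.08 kW × 372 h = 773.76 kWh
Tier 1 (0–210 kWh): 210 × $0.14 = $29.4
Tier 2 (210–280 kWh): 70 × $0.18 = $12.6
Above 280 kWh: 493.76 × $0.21 = $103.6896
Bill = $145.69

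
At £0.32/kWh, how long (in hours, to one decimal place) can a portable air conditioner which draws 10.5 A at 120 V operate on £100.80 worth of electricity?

Power = 10.5 A × 120 V = 1260 W = 1.26 kW
Energy available = £100.80 ÷ £0.32/kWh = 315 kWh
Hours = 315 kWh ÷ 1.26 kW = 250.0 h

250.0 h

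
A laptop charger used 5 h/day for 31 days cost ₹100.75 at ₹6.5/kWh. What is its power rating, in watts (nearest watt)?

100 W

Energy = ₹100.75 ÷ ₹6.5/kWh = 15.5 kWh
Runtime = 5 h/day × 31 days = 155 h
Power = 15.5 kWh ÷ 155 h = 0.1 kW = 100 W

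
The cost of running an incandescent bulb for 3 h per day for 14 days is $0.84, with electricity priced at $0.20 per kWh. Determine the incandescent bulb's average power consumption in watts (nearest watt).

100 W

Energy = $0.84 ÷ $0.20/kWh = 4.2 kWh
Runtime = 3 h/day × 14 days = 42 h
Power = 4.2 kWh ÷ 42 h = 0.1 kW = 100 W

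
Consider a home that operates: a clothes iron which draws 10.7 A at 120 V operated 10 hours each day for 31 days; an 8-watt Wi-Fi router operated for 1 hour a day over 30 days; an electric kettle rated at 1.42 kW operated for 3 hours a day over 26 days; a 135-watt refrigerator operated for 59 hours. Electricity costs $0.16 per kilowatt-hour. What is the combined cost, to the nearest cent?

$82.72

clothes iron: Power = 10.7 A × 120 V = 1284 W = 1.284 kW
clothes iron: Runtime = 10 h/day × 31 days = 310 h
clothes iron: 1.284 kW × 310 h = 398.04 kWh
Wi-Fi router: Runtime = 1 h/day × 30 days = 30 h
Wi-Fi router: 0.008 kW × 30 h = 0.24 kWh
electric kettle: Runtime = 3 h/day × 26 days = 78 h
electric kettle: 1.42 kW × 78 h = 110.76 kWh
refrigerator: 0.135 kW × 59 h = 7.965 kWh
Total energy = 517.005 kWh
Cost = 517.005 × $0.16 = $82.72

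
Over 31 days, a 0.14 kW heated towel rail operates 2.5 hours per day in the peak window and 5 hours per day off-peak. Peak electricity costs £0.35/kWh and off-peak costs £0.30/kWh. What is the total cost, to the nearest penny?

£10.31

Peak energy = 0.14 kW × 2.5 h × 31 = 10.85 kWh
Off-peak energy = 0.14 kW × 5 h × 31 = 21.7 kWh
Cost = 10.85 × £0.35 + 21.7 × £0.30 = £3.7975 + £6.51 = £10.31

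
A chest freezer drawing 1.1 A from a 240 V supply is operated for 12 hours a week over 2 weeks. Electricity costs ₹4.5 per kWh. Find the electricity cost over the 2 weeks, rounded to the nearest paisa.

Power = 1.1 A × 240 V = 264 W = 0.264 kW
Runtime = 12 h/week × 2 weeks = 24 h
Energy = 0.264 kW × 24 h = 6.336 kWh
Cost = 6.336 kWh × ₹4.5/kWh = ₹28.51

₹28.51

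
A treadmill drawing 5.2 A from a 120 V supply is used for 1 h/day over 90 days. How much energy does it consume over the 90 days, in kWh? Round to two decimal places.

Power = 5.2 A × 120 V = 624 W = 0.624 kW
Runtime = 1 h/day × 90 days = 90 h
Energy = 0.624 kW × 90 h = 56.16 kWh

56.16 kWh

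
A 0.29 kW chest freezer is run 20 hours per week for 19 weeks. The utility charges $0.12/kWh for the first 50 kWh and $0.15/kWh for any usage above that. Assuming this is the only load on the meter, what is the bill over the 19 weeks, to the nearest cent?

$15.03

Runtime = 20 h/week × 19 weeks = 380 h
Energy = 0.29 kW × 380 h = 110.2 kWh
Tier 1 (0–50 kWh): 50 × $0.12 = $6
Above 50 kWh: 60.2 × $0.15 = $9.03
Bill = $15.03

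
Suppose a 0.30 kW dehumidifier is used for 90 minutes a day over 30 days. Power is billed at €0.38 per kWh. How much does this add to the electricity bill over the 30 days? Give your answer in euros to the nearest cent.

€5.13

Runtime = 90 min × 30 = 2700 min = 45 h
Energy = 0.3 kW × 45 h = 13.5 kWh
Cost = 13.5 kWh × €0.38/kWh = €5.13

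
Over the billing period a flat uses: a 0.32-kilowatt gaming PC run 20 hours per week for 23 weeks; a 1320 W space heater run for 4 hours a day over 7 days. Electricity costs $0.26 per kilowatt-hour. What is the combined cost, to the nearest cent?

gaming PC: Runtime = 20 h/week × 23 weeks = 460 h
gaming PC: 0.32 kW × 460 h = 147.2 kWh
space heater: Runtime = 4 h/day × 7 days = 28 h
space heater: 1.32 kW × 28 h = 36.96 kWh
Total energy = 184.16 kWh
Cost = 184.16 × $0.26 = $47.88

$47.88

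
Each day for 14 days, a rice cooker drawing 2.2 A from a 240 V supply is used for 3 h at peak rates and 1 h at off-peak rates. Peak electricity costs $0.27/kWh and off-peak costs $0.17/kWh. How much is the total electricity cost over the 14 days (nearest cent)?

$7.24

Power = 2.2 A × 240 V = 528 W = 0.528 kW
Peak energy = 0.528 kW × 3 h × 14 = 22.176 kWh
Off-peak energy = 0.528 kW × 1 h × 14 = 7.392 kWh
Cost = 22.176 × $0.27 + 7.392 × $0.17 = $5.98752 + $1.25664 = $7.24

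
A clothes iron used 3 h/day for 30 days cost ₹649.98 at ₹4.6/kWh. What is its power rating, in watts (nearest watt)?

1570 W

Energy = ₹649.98 ÷ ₹4.6/kWh = 141.3 kWh
Runtime = 3 h/day × 30 days = 90 h
Power = 141.3 kWh ÷ 90 h = 1.57 kW = 1570 W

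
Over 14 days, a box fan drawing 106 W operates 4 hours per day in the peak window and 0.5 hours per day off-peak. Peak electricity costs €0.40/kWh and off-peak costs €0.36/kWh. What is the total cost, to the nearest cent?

Peak energy = 0.106 kW × 4 h × 14 = 5.936 kWh
Off-peak energy = 0.106 kW × 0.5 h × 14 = 0.742 kWh
Cost = 5.936 × €0.40 + 0.742 × €0.36 = €2.3744 + €0.26712 = €2.64

€2.64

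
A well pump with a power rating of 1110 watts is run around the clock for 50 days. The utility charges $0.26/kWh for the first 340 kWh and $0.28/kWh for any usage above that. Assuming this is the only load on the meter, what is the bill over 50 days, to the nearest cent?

Runtime = 24 h × 50 = 1200 h
Energy = 1.11 kW × 1200 h = 1332 kWh
Tier 1 (0–340 kWh): 340 × $0.26 = $88.4
Above 340 kWh: 992 × $0.28 = $277.76
Bill = $366.16

$366.16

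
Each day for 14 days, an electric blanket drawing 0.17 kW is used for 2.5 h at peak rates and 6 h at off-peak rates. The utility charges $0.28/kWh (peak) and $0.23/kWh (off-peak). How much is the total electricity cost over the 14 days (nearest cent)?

Peak energy = 0.17 kW × 2.5 h × 14 = 5.95 kWh
Off-peak energy = 0.17 kW × 6 h × 14 = 14.28 kWh
Cost = 5.95 × $0.28 + 14.28 × $0.23 = $1.666 + $3.2844 = $4.95

$4.95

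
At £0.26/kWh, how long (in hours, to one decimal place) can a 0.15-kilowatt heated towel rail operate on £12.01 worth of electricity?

Energy available = £12.01 ÷ £0.26/kWh = 46.1923 kWh
Hours = 46.1923 kWh ÷ 0.15 kW = 307.9 h

307.9 h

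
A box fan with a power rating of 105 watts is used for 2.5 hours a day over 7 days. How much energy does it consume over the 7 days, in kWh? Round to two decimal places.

Runtime = 2.5 h/day × 7 days = 17.5 h
Energy = 0.105 kW × 17.5 h = 1.8375 kWh ≈ 1.84 kWh

1.84 kWh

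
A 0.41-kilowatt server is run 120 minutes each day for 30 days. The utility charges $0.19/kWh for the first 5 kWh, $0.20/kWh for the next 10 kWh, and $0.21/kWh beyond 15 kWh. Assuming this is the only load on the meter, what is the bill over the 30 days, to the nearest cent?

Runtime = 120 min × 30 = 3600 min = 60 h
Energy = 0.41 kW × 60 h = 24.6 kWh
Tier 1 (0–5 kWh): 5 × $0.19 = $0.95
Tier 2 (5–15 kWh): 10 × $0.20 = $2
Above 15 kWh: 9.6 × $0.21 = $2.016
Bill = $4.97

$4.97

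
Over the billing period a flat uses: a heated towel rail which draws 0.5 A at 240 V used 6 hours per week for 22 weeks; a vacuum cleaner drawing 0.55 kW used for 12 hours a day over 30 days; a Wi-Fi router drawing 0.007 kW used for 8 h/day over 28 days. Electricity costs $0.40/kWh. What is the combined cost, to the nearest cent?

heated towel rail: Power = 0.5 A × 240 V = 120 W = 0.12 kW
heated towel rail: Runtime = 6 h/week × 22 weeks = 132 h
heated towel rail: 0.12 kW × 132 h = 15.84 kWh
vacuum cleaner: Runtime = 12 h/day × 30 days = 360 h
vacuum cleaner: 0.55 kW × 360 h = 198 kWh
Wi-Fi router: Runtime = 8 h/day × 28 days = 224 h
Wi-Fi router: 0.007 kW × 224 h = 1.568 kWh
Total energy = 215.408 kWh
Cost = 215.408 × $0.40 = $86.16

$86.16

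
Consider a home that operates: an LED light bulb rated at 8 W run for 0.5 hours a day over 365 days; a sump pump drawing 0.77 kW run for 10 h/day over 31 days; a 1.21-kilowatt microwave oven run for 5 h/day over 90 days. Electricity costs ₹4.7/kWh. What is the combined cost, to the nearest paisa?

LED light bulb: Runtime = 0.5 h/day × 365 days = 182.5 h
LED light bulb: 0.008 kW × 182.5 h = 1.46 kWh
sump pump: Runtime = 10 h/day × 31 days = 310 h
sump pump: 0.77 kW × 310 h = 238.7 kWh
microwave oven: Runtime = 5 h/day × 90 days = 450 h
microwave oven: 1.21 kW × 450 h = 544.5 kWh
Total energy = 784.66 kWh
Cost = 784.66 × ₹4.7 = ₹3687.90

₹3687.90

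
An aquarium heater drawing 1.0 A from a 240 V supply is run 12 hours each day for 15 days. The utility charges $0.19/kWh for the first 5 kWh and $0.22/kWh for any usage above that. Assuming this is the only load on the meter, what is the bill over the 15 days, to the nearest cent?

$9.35

Power = 1.0 A × 240 V = 240 W = 0.24 kW
Runtime = 12 h/day × 15 days = 180 h
Energy = 0.24 kW × 180 h = 43.2 kWh
Tier 1 (0–5 kWh): 5 × $0.19 = $0.95
Above 5 kWh: 38.2 × $0.22 = $8.404
Bill = $9.35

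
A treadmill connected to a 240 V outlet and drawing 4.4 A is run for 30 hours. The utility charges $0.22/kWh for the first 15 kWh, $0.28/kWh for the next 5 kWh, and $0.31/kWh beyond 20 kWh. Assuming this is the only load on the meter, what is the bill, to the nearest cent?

$8.32

Power = 4.4 A × 240 V = 1056 W = 1.056 kW
Energy = 1.056 kW × 30 h = 31.68 kWh
Tier 1 (0–15 kWh): 15 × $0.22 = $3.3
Tier 2 (15–20 kWh): 5 × $0.28 = $1.4
Above 20 kWh: 11.68 × $0.31 = $3.6208
Bill = $8.32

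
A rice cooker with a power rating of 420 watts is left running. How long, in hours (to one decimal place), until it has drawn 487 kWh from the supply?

Hours = 487 kWh ÷ 0.42 kW = 1159.5 h

1159.5 h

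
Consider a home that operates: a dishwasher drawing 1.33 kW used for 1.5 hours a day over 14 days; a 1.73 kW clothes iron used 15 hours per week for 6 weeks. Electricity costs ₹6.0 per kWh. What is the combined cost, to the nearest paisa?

dishwasher: Runtime = 1.5 h/day × 14 days = 21 h
dishwasher: 1.33 kW × 21 h = 27.93 kWh
clothes iron: Runtime = 15 h/week × 6 weeks = 90 h
clothes iron: 1.73 kW × 90 h = 155.7 kWh
Total energy = 183.63 kWh
Cost = 183.63 × ₹6.0 = ₹1101.78

₹1101.78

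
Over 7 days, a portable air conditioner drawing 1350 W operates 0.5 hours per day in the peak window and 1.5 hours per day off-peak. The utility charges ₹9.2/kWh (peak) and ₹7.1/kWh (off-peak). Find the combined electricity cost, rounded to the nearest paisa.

Peak energy = 1.35 kW × 0.5 h × 7 = 4.725 kWh
Off-peak energy = 1.35 kW × 1.5 h × 7 = 14.175 kWh
Cost = 4.725 × ₹9.2 + 14.175 × ₹7.1 = ₹43.47 + ₹100.6425 = ₹144.11

₹144.11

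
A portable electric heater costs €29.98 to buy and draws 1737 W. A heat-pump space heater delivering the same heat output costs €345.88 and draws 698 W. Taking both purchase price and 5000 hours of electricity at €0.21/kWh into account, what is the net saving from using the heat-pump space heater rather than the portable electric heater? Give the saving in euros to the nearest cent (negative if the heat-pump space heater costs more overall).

portable electric heater: €29.98 + (1737/1000) kW × 5000 h × €0.21 = €29.98 + €1823.85 = €1853.83
heat-pump space heater: €345.88 + (698/1000) kW × 5000 h × €0.21 = €345.88 + €732.9 = €1078.78
Saving = €1853.83 − €1078.78 = €775.05

€775.05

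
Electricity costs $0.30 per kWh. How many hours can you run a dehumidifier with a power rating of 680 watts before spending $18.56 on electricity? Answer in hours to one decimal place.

Energy available = $18.56 ÷ $0.30/kWh = 61.8667 kWh
Hours = 61.8667 kWh ÷ 0.68 kW = 91.0 h

91.0 h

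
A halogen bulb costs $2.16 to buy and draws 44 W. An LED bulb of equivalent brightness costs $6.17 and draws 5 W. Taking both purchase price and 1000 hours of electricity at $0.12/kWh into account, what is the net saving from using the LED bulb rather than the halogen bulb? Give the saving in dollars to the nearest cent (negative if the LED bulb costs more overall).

halogen bulb: $2.16 + (44/1000) kW × 1000 h × $0.12 = $2.16 + $5.28 = $7.44
LED bulb: $6.17 + (5/1000) kW × 1000 h × $0.12 = $6.17 + $0.6 = $6.77
Saving = $7.44 − $6.77 = $0.67

$0.67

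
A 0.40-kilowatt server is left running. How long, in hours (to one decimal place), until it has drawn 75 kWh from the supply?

Hours = 75 kWh ÷ 0.4 kW = 187.5 h

187.5 h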